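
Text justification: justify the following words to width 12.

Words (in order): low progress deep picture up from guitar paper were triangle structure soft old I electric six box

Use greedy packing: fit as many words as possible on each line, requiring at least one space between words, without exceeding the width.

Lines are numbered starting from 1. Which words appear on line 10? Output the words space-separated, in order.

Answer: box

Derivation:
Line 1: ['low', 'progress'] (min_width=12, slack=0)
Line 2: ['deep', 'picture'] (min_width=12, slack=0)
Line 3: ['up', 'from'] (min_width=7, slack=5)
Line 4: ['guitar', 'paper'] (min_width=12, slack=0)
Line 5: ['were'] (min_width=4, slack=8)
Line 6: ['triangle'] (min_width=8, slack=4)
Line 7: ['structure'] (min_width=9, slack=3)
Line 8: ['soft', 'old', 'I'] (min_width=10, slack=2)
Line 9: ['electric', 'six'] (min_width=12, slack=0)
Line 10: ['box'] (min_width=3, slack=9)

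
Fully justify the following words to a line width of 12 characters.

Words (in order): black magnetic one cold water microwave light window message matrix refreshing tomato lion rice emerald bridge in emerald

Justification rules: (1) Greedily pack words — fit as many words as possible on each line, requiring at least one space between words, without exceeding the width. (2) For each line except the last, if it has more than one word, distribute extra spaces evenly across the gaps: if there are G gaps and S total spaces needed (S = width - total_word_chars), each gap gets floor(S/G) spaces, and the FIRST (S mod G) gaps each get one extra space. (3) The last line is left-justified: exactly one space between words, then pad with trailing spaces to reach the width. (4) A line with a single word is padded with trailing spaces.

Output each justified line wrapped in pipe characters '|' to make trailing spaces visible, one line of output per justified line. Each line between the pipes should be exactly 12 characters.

Line 1: ['black'] (min_width=5, slack=7)
Line 2: ['magnetic', 'one'] (min_width=12, slack=0)
Line 3: ['cold', 'water'] (min_width=10, slack=2)
Line 4: ['microwave'] (min_width=9, slack=3)
Line 5: ['light', 'window'] (min_width=12, slack=0)
Line 6: ['message'] (min_width=7, slack=5)
Line 7: ['matrix'] (min_width=6, slack=6)
Line 8: ['refreshing'] (min_width=10, slack=2)
Line 9: ['tomato', 'lion'] (min_width=11, slack=1)
Line 10: ['rice', 'emerald'] (min_width=12, slack=0)
Line 11: ['bridge', 'in'] (min_width=9, slack=3)
Line 12: ['emerald'] (min_width=7, slack=5)

Answer: |black       |
|magnetic one|
|cold   water|
|microwave   |
|light window|
|message     |
|matrix      |
|refreshing  |
|tomato  lion|
|rice emerald|
|bridge    in|
|emerald     |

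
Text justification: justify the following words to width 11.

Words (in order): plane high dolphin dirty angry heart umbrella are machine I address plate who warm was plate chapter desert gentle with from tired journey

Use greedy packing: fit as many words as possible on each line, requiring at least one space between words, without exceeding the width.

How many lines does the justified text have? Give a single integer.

Line 1: ['plane', 'high'] (min_width=10, slack=1)
Line 2: ['dolphin'] (min_width=7, slack=4)
Line 3: ['dirty', 'angry'] (min_width=11, slack=0)
Line 4: ['heart'] (min_width=5, slack=6)
Line 5: ['umbrella'] (min_width=8, slack=3)
Line 6: ['are', 'machine'] (min_width=11, slack=0)
Line 7: ['I', 'address'] (min_width=9, slack=2)
Line 8: ['plate', 'who'] (min_width=9, slack=2)
Line 9: ['warm', 'was'] (min_width=8, slack=3)
Line 10: ['plate'] (min_width=5, slack=6)
Line 11: ['chapter'] (min_width=7, slack=4)
Line 12: ['desert'] (min_width=6, slack=5)
Line 13: ['gentle', 'with'] (min_width=11, slack=0)
Line 14: ['from', 'tired'] (min_width=10, slack=1)
Line 15: ['journey'] (min_width=7, slack=4)
Total lines: 15

Answer: 15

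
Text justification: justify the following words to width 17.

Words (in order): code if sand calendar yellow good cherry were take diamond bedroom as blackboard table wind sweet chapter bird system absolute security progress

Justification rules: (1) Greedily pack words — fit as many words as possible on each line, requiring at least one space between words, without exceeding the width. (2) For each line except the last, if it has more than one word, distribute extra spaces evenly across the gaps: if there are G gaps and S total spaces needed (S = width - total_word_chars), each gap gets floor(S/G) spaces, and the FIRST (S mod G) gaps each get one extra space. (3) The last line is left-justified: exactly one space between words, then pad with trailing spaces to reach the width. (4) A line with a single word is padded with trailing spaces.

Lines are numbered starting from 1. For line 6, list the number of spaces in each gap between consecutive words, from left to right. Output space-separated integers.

Answer: 2

Derivation:
Line 1: ['code', 'if', 'sand'] (min_width=12, slack=5)
Line 2: ['calendar', 'yellow'] (min_width=15, slack=2)
Line 3: ['good', 'cherry', 'were'] (min_width=16, slack=1)
Line 4: ['take', 'diamond'] (min_width=12, slack=5)
Line 5: ['bedroom', 'as'] (min_width=10, slack=7)
Line 6: ['blackboard', 'table'] (min_width=16, slack=1)
Line 7: ['wind', 'sweet'] (min_width=10, slack=7)
Line 8: ['chapter', 'bird'] (min_width=12, slack=5)
Line 9: ['system', 'absolute'] (min_width=15, slack=2)
Line 10: ['security', 'progress'] (min_width=17, slack=0)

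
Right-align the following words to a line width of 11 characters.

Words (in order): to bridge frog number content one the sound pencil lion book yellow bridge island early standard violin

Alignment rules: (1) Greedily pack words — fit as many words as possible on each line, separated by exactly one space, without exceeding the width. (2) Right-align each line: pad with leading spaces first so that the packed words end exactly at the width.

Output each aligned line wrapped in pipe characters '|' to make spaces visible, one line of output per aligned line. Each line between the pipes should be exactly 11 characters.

Answer: |  to bridge|
|frog number|
|content one|
|  the sound|
|pencil lion|
|book yellow|
|     bridge|
|     island|
|      early|
|   standard|
|     violin|

Derivation:
Line 1: ['to', 'bridge'] (min_width=9, slack=2)
Line 2: ['frog', 'number'] (min_width=11, slack=0)
Line 3: ['content', 'one'] (min_width=11, slack=0)
Line 4: ['the', 'sound'] (min_width=9, slack=2)
Line 5: ['pencil', 'lion'] (min_width=11, slack=0)
Line 6: ['book', 'yellow'] (min_width=11, slack=0)
Line 7: ['bridge'] (min_width=6, slack=5)
Line 8: ['island'] (min_width=6, slack=5)
Line 9: ['early'] (min_width=5, slack=6)
Line 10: ['standard'] (min_width=8, slack=3)
Line 11: ['violin'] (min_width=6, slack=5)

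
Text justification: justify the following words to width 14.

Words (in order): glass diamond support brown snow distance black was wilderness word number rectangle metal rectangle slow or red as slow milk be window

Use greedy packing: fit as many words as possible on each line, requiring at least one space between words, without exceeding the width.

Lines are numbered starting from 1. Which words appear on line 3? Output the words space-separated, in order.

Answer: snow distance

Derivation:
Line 1: ['glass', 'diamond'] (min_width=13, slack=1)
Line 2: ['support', 'brown'] (min_width=13, slack=1)
Line 3: ['snow', 'distance'] (min_width=13, slack=1)
Line 4: ['black', 'was'] (min_width=9, slack=5)
Line 5: ['wilderness'] (min_width=10, slack=4)
Line 6: ['word', 'number'] (min_width=11, slack=3)
Line 7: ['rectangle'] (min_width=9, slack=5)
Line 8: ['metal'] (min_width=5, slack=9)
Line 9: ['rectangle', 'slow'] (min_width=14, slack=0)
Line 10: ['or', 'red', 'as', 'slow'] (min_width=14, slack=0)
Line 11: ['milk', 'be', 'window'] (min_width=14, slack=0)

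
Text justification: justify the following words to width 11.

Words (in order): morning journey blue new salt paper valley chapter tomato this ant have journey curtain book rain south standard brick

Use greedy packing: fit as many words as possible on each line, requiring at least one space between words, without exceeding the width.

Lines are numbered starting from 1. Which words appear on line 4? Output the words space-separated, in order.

Line 1: ['morning'] (min_width=7, slack=4)
Line 2: ['journey'] (min_width=7, slack=4)
Line 3: ['blue', 'new'] (min_width=8, slack=3)
Line 4: ['salt', 'paper'] (min_width=10, slack=1)
Line 5: ['valley'] (min_width=6, slack=5)
Line 6: ['chapter'] (min_width=7, slack=4)
Line 7: ['tomato', 'this'] (min_width=11, slack=0)
Line 8: ['ant', 'have'] (min_width=8, slack=3)
Line 9: ['journey'] (min_width=7, slack=4)
Line 10: ['curtain'] (min_width=7, slack=4)
Line 11: ['book', 'rain'] (min_width=9, slack=2)
Line 12: ['south'] (min_width=5, slack=6)
Line 13: ['standard'] (min_width=8, slack=3)
Line 14: ['brick'] (min_width=5, slack=6)

Answer: salt paper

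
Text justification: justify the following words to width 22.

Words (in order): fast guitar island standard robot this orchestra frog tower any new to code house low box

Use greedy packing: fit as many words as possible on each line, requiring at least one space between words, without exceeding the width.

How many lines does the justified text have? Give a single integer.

Answer: 5

Derivation:
Line 1: ['fast', 'guitar', 'island'] (min_width=18, slack=4)
Line 2: ['standard', 'robot', 'this'] (min_width=19, slack=3)
Line 3: ['orchestra', 'frog', 'tower'] (min_width=20, slack=2)
Line 4: ['any', 'new', 'to', 'code', 'house'] (min_width=21, slack=1)
Line 5: ['low', 'box'] (min_width=7, slack=15)
Total lines: 5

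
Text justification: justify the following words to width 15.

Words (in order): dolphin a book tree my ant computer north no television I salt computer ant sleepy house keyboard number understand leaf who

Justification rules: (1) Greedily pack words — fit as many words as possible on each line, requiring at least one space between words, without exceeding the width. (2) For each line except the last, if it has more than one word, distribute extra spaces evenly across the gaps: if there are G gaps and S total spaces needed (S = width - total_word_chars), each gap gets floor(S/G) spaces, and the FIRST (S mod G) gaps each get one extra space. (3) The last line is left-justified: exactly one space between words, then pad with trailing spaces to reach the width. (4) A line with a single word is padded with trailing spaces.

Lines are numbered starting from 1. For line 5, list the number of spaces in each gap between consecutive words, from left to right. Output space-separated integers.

Line 1: ['dolphin', 'a', 'book'] (min_width=14, slack=1)
Line 2: ['tree', 'my', 'ant'] (min_width=11, slack=4)
Line 3: ['computer', 'north'] (min_width=14, slack=1)
Line 4: ['no', 'television', 'I'] (min_width=15, slack=0)
Line 5: ['salt', 'computer'] (min_width=13, slack=2)
Line 6: ['ant', 'sleepy'] (min_width=10, slack=5)
Line 7: ['house', 'keyboard'] (min_width=14, slack=1)
Line 8: ['number'] (min_width=6, slack=9)
Line 9: ['understand', 'leaf'] (min_width=15, slack=0)
Line 10: ['who'] (min_width=3, slack=12)

Answer: 3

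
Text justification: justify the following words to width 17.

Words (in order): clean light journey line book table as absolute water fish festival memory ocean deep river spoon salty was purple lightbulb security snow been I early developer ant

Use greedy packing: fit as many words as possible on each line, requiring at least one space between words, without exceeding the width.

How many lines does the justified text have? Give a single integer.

Answer: 11

Derivation:
Line 1: ['clean', 'light'] (min_width=11, slack=6)
Line 2: ['journey', 'line', 'book'] (min_width=17, slack=0)
Line 3: ['table', 'as', 'absolute'] (min_width=17, slack=0)
Line 4: ['water', 'fish'] (min_width=10, slack=7)
Line 5: ['festival', 'memory'] (min_width=15, slack=2)
Line 6: ['ocean', 'deep', 'river'] (min_width=16, slack=1)
Line 7: ['spoon', 'salty', 'was'] (min_width=15, slack=2)
Line 8: ['purple', 'lightbulb'] (min_width=16, slack=1)
Line 9: ['security', 'snow'] (min_width=13, slack=4)
Line 10: ['been', 'I', 'early'] (min_width=12, slack=5)
Line 11: ['developer', 'ant'] (min_width=13, slack=4)
Total lines: 11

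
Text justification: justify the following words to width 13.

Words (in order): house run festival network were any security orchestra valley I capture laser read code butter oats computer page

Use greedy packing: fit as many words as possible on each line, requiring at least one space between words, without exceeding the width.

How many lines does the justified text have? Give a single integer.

Answer: 10

Derivation:
Line 1: ['house', 'run'] (min_width=9, slack=4)
Line 2: ['festival'] (min_width=8, slack=5)
Line 3: ['network', 'were'] (min_width=12, slack=1)
Line 4: ['any', 'security'] (min_width=12, slack=1)
Line 5: ['orchestra'] (min_width=9, slack=4)
Line 6: ['valley', 'I'] (min_width=8, slack=5)
Line 7: ['capture', 'laser'] (min_width=13, slack=0)
Line 8: ['read', 'code'] (min_width=9, slack=4)
Line 9: ['butter', 'oats'] (min_width=11, slack=2)
Line 10: ['computer', 'page'] (min_width=13, slack=0)
Total lines: 10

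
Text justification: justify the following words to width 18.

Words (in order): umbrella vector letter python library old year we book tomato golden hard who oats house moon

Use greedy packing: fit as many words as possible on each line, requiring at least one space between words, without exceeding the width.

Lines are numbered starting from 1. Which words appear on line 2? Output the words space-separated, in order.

Line 1: ['umbrella', 'vector'] (min_width=15, slack=3)
Line 2: ['letter', 'python'] (min_width=13, slack=5)
Line 3: ['library', 'old', 'year'] (min_width=16, slack=2)
Line 4: ['we', 'book', 'tomato'] (min_width=14, slack=4)
Line 5: ['golden', 'hard', 'who'] (min_width=15, slack=3)
Line 6: ['oats', 'house', 'moon'] (min_width=15, slack=3)

Answer: letter python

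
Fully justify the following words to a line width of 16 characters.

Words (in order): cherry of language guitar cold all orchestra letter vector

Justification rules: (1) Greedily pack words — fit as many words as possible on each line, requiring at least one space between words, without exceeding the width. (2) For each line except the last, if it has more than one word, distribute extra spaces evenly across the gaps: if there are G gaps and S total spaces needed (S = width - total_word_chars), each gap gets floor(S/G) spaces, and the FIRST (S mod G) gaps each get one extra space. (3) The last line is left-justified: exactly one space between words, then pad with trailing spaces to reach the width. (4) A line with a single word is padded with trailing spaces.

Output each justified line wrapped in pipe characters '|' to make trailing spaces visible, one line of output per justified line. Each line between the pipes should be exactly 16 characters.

Answer: |cherry        of|
|language  guitar|
|cold         all|
|orchestra letter|
|vector          |

Derivation:
Line 1: ['cherry', 'of'] (min_width=9, slack=7)
Line 2: ['language', 'guitar'] (min_width=15, slack=1)
Line 3: ['cold', 'all'] (min_width=8, slack=8)
Line 4: ['orchestra', 'letter'] (min_width=16, slack=0)
Line 5: ['vector'] (min_width=6, slack=10)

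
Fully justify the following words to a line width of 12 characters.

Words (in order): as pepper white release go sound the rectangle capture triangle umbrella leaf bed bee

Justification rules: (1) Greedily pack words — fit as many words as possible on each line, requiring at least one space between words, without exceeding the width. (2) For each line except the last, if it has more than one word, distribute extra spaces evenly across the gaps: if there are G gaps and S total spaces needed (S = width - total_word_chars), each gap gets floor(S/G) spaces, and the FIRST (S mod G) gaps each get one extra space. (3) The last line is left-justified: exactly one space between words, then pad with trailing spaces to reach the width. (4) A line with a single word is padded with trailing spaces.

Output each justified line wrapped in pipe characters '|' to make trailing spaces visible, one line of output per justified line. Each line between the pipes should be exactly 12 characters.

Line 1: ['as', 'pepper'] (min_width=9, slack=3)
Line 2: ['white'] (min_width=5, slack=7)
Line 3: ['release', 'go'] (min_width=10, slack=2)
Line 4: ['sound', 'the'] (min_width=9, slack=3)
Line 5: ['rectangle'] (min_width=9, slack=3)
Line 6: ['capture'] (min_width=7, slack=5)
Line 7: ['triangle'] (min_width=8, slack=4)
Line 8: ['umbrella'] (min_width=8, slack=4)
Line 9: ['leaf', 'bed', 'bee'] (min_width=12, slack=0)

Answer: |as    pepper|
|white       |
|release   go|
|sound    the|
|rectangle   |
|capture     |
|triangle    |
|umbrella    |
|leaf bed bee|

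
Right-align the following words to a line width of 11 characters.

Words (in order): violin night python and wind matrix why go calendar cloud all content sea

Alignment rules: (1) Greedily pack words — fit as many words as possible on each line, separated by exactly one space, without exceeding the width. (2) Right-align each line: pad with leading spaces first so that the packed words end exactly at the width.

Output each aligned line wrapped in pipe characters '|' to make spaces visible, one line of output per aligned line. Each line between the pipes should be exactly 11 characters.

Answer: |     violin|
|      night|
| python and|
|wind matrix|
|     why go|
|   calendar|
|  cloud all|
|content sea|

Derivation:
Line 1: ['violin'] (min_width=6, slack=5)
Line 2: ['night'] (min_width=5, slack=6)
Line 3: ['python', 'and'] (min_width=10, slack=1)
Line 4: ['wind', 'matrix'] (min_width=11, slack=0)
Line 5: ['why', 'go'] (min_width=6, slack=5)
Line 6: ['calendar'] (min_width=8, slack=3)
Line 7: ['cloud', 'all'] (min_width=9, slack=2)
Line 8: ['content', 'sea'] (min_width=11, slack=0)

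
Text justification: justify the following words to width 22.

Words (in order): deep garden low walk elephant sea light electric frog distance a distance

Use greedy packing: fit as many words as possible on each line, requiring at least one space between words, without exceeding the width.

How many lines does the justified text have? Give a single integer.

Answer: 4

Derivation:
Line 1: ['deep', 'garden', 'low', 'walk'] (min_width=20, slack=2)
Line 2: ['elephant', 'sea', 'light'] (min_width=18, slack=4)
Line 3: ['electric', 'frog', 'distance'] (min_width=22, slack=0)
Line 4: ['a', 'distance'] (min_width=10, slack=12)
Total lines: 4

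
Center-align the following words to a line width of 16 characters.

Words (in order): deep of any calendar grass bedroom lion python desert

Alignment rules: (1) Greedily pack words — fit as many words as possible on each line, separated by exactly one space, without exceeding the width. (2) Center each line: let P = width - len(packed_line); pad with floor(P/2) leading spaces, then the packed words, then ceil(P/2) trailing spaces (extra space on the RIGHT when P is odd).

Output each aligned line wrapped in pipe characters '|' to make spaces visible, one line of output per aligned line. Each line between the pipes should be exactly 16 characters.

Line 1: ['deep', 'of', 'any'] (min_width=11, slack=5)
Line 2: ['calendar', 'grass'] (min_width=14, slack=2)
Line 3: ['bedroom', 'lion'] (min_width=12, slack=4)
Line 4: ['python', 'desert'] (min_width=13, slack=3)

Answer: |  deep of any   |
| calendar grass |
|  bedroom lion  |
| python desert  |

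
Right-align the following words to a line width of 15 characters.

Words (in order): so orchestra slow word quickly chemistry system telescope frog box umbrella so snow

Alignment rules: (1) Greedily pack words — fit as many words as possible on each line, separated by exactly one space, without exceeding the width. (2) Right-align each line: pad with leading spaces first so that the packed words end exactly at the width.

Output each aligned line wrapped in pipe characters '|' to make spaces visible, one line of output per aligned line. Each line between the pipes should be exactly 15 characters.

Answer: |   so orchestra|
|      slow word|
|        quickly|
|      chemistry|
|         system|
| telescope frog|
|box umbrella so|
|           snow|

Derivation:
Line 1: ['so', 'orchestra'] (min_width=12, slack=3)
Line 2: ['slow', 'word'] (min_width=9, slack=6)
Line 3: ['quickly'] (min_width=7, slack=8)
Line 4: ['chemistry'] (min_width=9, slack=6)
Line 5: ['system'] (min_width=6, slack=9)
Line 6: ['telescope', 'frog'] (min_width=14, slack=1)
Line 7: ['box', 'umbrella', 'so'] (min_width=15, slack=0)
Line 8: ['snow'] (min_width=4, slack=11)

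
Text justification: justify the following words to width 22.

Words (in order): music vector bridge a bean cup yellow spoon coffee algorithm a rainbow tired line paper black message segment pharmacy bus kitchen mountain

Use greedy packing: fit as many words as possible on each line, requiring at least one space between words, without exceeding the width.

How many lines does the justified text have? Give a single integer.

Line 1: ['music', 'vector', 'bridge', 'a'] (min_width=21, slack=1)
Line 2: ['bean', 'cup', 'yellow', 'spoon'] (min_width=21, slack=1)
Line 3: ['coffee', 'algorithm', 'a'] (min_width=18, slack=4)
Line 4: ['rainbow', 'tired', 'line'] (min_width=18, slack=4)
Line 5: ['paper', 'black', 'message'] (min_width=19, slack=3)
Line 6: ['segment', 'pharmacy', 'bus'] (min_width=20, slack=2)
Line 7: ['kitchen', 'mountain'] (min_width=16, slack=6)
Total lines: 7

Answer: 7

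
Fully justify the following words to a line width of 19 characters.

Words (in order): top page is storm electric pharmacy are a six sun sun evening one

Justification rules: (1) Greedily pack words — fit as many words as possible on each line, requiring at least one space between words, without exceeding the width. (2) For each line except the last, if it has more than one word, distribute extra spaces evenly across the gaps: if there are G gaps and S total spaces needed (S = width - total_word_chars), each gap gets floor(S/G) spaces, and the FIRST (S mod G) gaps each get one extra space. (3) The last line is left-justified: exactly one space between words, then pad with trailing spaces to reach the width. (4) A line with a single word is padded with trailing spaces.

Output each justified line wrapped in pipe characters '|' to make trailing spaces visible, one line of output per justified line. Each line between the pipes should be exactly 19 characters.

Answer: |top  page  is storm|
|electric   pharmacy|
|are  a  six sun sun|
|evening one        |

Derivation:
Line 1: ['top', 'page', 'is', 'storm'] (min_width=17, slack=2)
Line 2: ['electric', 'pharmacy'] (min_width=17, slack=2)
Line 3: ['are', 'a', 'six', 'sun', 'sun'] (min_width=17, slack=2)
Line 4: ['evening', 'one'] (min_width=11, slack=8)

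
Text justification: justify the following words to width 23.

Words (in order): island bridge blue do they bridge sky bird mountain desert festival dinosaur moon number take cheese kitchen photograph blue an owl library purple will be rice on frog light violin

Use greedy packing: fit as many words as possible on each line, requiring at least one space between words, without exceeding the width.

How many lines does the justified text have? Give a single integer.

Answer: 9

Derivation:
Line 1: ['island', 'bridge', 'blue', 'do'] (min_width=21, slack=2)
Line 2: ['they', 'bridge', 'sky', 'bird'] (min_width=20, slack=3)
Line 3: ['mountain', 'desert'] (min_width=15, slack=8)
Line 4: ['festival', 'dinosaur', 'moon'] (min_width=22, slack=1)
Line 5: ['number', 'take', 'cheese'] (min_width=18, slack=5)
Line 6: ['kitchen', 'photograph', 'blue'] (min_width=23, slack=0)
Line 7: ['an', 'owl', 'library', 'purple'] (min_width=21, slack=2)
Line 8: ['will', 'be', 'rice', 'on', 'frog'] (min_width=20, slack=3)
Line 9: ['light', 'violin'] (min_width=12, slack=11)
Total lines: 9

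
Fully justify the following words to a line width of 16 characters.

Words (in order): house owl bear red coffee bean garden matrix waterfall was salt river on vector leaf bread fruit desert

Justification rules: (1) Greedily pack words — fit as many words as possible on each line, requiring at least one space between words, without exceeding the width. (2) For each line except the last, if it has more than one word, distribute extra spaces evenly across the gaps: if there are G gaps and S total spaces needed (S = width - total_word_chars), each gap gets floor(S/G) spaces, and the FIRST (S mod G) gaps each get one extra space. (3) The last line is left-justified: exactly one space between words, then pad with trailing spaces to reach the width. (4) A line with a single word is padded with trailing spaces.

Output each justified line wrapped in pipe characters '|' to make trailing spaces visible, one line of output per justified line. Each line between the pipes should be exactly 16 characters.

Line 1: ['house', 'owl', 'bear'] (min_width=14, slack=2)
Line 2: ['red', 'coffee', 'bean'] (min_width=15, slack=1)
Line 3: ['garden', 'matrix'] (min_width=13, slack=3)
Line 4: ['waterfall', 'was'] (min_width=13, slack=3)
Line 5: ['salt', 'river', 'on'] (min_width=13, slack=3)
Line 6: ['vector', 'leaf'] (min_width=11, slack=5)
Line 7: ['bread', 'fruit'] (min_width=11, slack=5)
Line 8: ['desert'] (min_width=6, slack=10)

Answer: |house  owl  bear|
|red  coffee bean|
|garden    matrix|
|waterfall    was|
|salt   river  on|
|vector      leaf|
|bread      fruit|
|desert          |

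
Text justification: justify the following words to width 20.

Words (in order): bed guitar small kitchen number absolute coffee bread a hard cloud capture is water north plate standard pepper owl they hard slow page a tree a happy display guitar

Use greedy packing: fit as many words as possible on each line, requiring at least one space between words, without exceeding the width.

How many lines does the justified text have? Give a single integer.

Answer: 9

Derivation:
Line 1: ['bed', 'guitar', 'small'] (min_width=16, slack=4)
Line 2: ['kitchen', 'number'] (min_width=14, slack=6)
Line 3: ['absolute', 'coffee'] (min_width=15, slack=5)
Line 4: ['bread', 'a', 'hard', 'cloud'] (min_width=18, slack=2)
Line 5: ['capture', 'is', 'water'] (min_width=16, slack=4)
Line 6: ['north', 'plate', 'standard'] (min_width=20, slack=0)
Line 7: ['pepper', 'owl', 'they', 'hard'] (min_width=20, slack=0)
Line 8: ['slow', 'page', 'a', 'tree', 'a'] (min_width=18, slack=2)
Line 9: ['happy', 'display', 'guitar'] (min_width=20, slack=0)
Total lines: 9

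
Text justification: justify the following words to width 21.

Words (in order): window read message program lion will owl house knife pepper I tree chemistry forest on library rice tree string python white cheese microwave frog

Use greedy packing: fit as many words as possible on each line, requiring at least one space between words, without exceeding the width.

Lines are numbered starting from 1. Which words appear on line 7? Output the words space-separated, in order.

Answer: cheese microwave frog

Derivation:
Line 1: ['window', 'read', 'message'] (min_width=19, slack=2)
Line 2: ['program', 'lion', 'will', 'owl'] (min_width=21, slack=0)
Line 3: ['house', 'knife', 'pepper', 'I'] (min_width=20, slack=1)
Line 4: ['tree', 'chemistry', 'forest'] (min_width=21, slack=0)
Line 5: ['on', 'library', 'rice', 'tree'] (min_width=20, slack=1)
Line 6: ['string', 'python', 'white'] (min_width=19, slack=2)
Line 7: ['cheese', 'microwave', 'frog'] (min_width=21, slack=0)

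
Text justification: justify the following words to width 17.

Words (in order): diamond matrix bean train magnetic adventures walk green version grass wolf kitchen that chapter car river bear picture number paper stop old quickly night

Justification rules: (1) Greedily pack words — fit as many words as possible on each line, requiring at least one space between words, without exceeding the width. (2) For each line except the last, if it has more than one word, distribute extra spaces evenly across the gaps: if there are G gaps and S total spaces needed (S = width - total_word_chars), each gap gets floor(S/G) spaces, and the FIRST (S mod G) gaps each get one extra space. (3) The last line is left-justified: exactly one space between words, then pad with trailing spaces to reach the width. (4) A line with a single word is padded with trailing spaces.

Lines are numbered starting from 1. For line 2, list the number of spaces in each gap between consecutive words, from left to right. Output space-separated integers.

Answer: 8

Derivation:
Line 1: ['diamond', 'matrix'] (min_width=14, slack=3)
Line 2: ['bean', 'train'] (min_width=10, slack=7)
Line 3: ['magnetic'] (min_width=8, slack=9)
Line 4: ['adventures', 'walk'] (min_width=15, slack=2)
Line 5: ['green', 'version'] (min_width=13, slack=4)
Line 6: ['grass', 'wolf'] (min_width=10, slack=7)
Line 7: ['kitchen', 'that'] (min_width=12, slack=5)
Line 8: ['chapter', 'car', 'river'] (min_width=17, slack=0)
Line 9: ['bear', 'picture'] (min_width=12, slack=5)
Line 10: ['number', 'paper', 'stop'] (min_width=17, slack=0)
Line 11: ['old', 'quickly', 'night'] (min_width=17, slack=0)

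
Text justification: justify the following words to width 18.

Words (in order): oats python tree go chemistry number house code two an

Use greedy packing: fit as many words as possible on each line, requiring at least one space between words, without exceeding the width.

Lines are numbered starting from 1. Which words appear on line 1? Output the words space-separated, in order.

Line 1: ['oats', 'python', 'tree'] (min_width=16, slack=2)
Line 2: ['go', 'chemistry'] (min_width=12, slack=6)
Line 3: ['number', 'house', 'code'] (min_width=17, slack=1)
Line 4: ['two', 'an'] (min_width=6, slack=12)

Answer: oats python tree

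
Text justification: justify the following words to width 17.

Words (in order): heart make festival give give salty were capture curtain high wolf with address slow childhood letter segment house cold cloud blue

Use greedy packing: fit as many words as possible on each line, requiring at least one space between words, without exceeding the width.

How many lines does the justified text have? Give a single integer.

Answer: 9

Derivation:
Line 1: ['heart', 'make'] (min_width=10, slack=7)
Line 2: ['festival', 'give'] (min_width=13, slack=4)
Line 3: ['give', 'salty', 'were'] (min_width=15, slack=2)
Line 4: ['capture', 'curtain'] (min_width=15, slack=2)
Line 5: ['high', 'wolf', 'with'] (min_width=14, slack=3)
Line 6: ['address', 'slow'] (min_width=12, slack=5)
Line 7: ['childhood', 'letter'] (min_width=16, slack=1)
Line 8: ['segment', 'house'] (min_width=13, slack=4)
Line 9: ['cold', 'cloud', 'blue'] (min_width=15, slack=2)
Total lines: 9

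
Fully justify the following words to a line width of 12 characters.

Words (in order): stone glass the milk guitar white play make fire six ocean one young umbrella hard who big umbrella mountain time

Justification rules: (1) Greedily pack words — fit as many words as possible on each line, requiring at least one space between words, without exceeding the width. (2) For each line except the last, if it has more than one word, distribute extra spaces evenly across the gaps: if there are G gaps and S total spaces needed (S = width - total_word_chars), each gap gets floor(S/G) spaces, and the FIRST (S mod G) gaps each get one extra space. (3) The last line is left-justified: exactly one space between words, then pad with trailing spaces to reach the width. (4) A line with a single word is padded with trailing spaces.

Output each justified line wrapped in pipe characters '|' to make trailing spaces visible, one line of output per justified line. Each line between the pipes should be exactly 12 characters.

Answer: |stone  glass|
|the     milk|
|guitar white|
|play    make|
|fire     six|
|ocean    one|
|young       |
|umbrella    |
|hard who big|
|umbrella    |
|mountain    |
|time        |

Derivation:
Line 1: ['stone', 'glass'] (min_width=11, slack=1)
Line 2: ['the', 'milk'] (min_width=8, slack=4)
Line 3: ['guitar', 'white'] (min_width=12, slack=0)
Line 4: ['play', 'make'] (min_width=9, slack=3)
Line 5: ['fire', 'six'] (min_width=8, slack=4)
Line 6: ['ocean', 'one'] (min_width=9, slack=3)
Line 7: ['young'] (min_width=5, slack=7)
Line 8: ['umbrella'] (min_width=8, slack=4)
Line 9: ['hard', 'who', 'big'] (min_width=12, slack=0)
Line 10: ['umbrella'] (min_width=8, slack=4)
Line 11: ['mountain'] (min_width=8, slack=4)
Line 12: ['time'] (min_width=4, slack=8)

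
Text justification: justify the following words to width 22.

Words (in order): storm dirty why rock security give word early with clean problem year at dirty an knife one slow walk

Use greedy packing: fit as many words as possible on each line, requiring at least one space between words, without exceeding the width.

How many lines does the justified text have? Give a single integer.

Line 1: ['storm', 'dirty', 'why', 'rock'] (min_width=20, slack=2)
Line 2: ['security', 'give', 'word'] (min_width=18, slack=4)
Line 3: ['early', 'with', 'clean'] (min_width=16, slack=6)
Line 4: ['problem', 'year', 'at', 'dirty'] (min_width=21, slack=1)
Line 5: ['an', 'knife', 'one', 'slow', 'walk'] (min_width=22, slack=0)
Total lines: 5

Answer: 5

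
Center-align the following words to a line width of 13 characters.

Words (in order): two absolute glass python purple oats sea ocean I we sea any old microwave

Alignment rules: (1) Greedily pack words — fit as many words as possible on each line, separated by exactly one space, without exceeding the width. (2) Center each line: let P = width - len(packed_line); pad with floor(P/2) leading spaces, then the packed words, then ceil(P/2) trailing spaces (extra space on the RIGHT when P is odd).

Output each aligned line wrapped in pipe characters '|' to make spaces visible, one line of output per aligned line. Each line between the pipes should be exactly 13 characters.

Line 1: ['two', 'absolute'] (min_width=12, slack=1)
Line 2: ['glass', 'python'] (min_width=12, slack=1)
Line 3: ['purple', 'oats'] (min_width=11, slack=2)
Line 4: ['sea', 'ocean', 'I'] (min_width=11, slack=2)
Line 5: ['we', 'sea', 'any'] (min_width=10, slack=3)
Line 6: ['old', 'microwave'] (min_width=13, slack=0)

Answer: |two absolute |
|glass python |
| purple oats |
| sea ocean I |
| we sea any  |
|old microwave|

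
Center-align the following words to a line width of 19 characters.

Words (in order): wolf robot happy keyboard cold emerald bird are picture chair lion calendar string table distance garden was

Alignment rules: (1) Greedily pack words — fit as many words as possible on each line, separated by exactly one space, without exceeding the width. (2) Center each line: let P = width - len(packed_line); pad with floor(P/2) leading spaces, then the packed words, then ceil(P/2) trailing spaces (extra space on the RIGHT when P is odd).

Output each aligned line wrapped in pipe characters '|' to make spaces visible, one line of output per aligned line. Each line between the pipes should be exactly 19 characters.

Line 1: ['wolf', 'robot', 'happy'] (min_width=16, slack=3)
Line 2: ['keyboard', 'cold'] (min_width=13, slack=6)
Line 3: ['emerald', 'bird', 'are'] (min_width=16, slack=3)
Line 4: ['picture', 'chair', 'lion'] (min_width=18, slack=1)
Line 5: ['calendar', 'string'] (min_width=15, slack=4)
Line 6: ['table', 'distance'] (min_width=14, slack=5)
Line 7: ['garden', 'was'] (min_width=10, slack=9)

Answer: | wolf robot happy  |
|   keyboard cold   |
| emerald bird are  |
|picture chair lion |
|  calendar string  |
|  table distance   |
|    garden was     |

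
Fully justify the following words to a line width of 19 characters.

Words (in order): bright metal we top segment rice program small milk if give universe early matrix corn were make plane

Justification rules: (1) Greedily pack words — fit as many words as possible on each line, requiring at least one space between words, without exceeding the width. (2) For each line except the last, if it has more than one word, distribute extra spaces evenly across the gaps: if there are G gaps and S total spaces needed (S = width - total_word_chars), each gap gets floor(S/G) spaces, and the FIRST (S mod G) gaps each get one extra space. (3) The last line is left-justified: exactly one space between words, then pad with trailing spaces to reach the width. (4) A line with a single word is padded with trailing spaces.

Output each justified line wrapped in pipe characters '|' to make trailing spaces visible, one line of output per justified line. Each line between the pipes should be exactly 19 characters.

Line 1: ['bright', 'metal', 'we', 'top'] (min_width=19, slack=0)
Line 2: ['segment', 'rice'] (min_width=12, slack=7)
Line 3: ['program', 'small', 'milk'] (min_width=18, slack=1)
Line 4: ['if', 'give', 'universe'] (min_width=16, slack=3)
Line 5: ['early', 'matrix', 'corn'] (min_width=17, slack=2)
Line 6: ['were', 'make', 'plane'] (min_width=15, slack=4)

Answer: |bright metal we top|
|segment        rice|
|program  small milk|
|if   give  universe|
|early  matrix  corn|
|were make plane    |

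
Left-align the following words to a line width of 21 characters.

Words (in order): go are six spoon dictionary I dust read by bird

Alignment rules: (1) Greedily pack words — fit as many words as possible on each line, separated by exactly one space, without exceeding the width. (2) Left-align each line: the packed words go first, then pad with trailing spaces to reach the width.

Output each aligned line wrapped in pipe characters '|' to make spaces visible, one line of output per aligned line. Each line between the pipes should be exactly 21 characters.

Answer: |go are six spoon     |
|dictionary I dust    |
|read by bird         |

Derivation:
Line 1: ['go', 'are', 'six', 'spoon'] (min_width=16, slack=5)
Line 2: ['dictionary', 'I', 'dust'] (min_width=17, slack=4)
Line 3: ['read', 'by', 'bird'] (min_width=12, slack=9)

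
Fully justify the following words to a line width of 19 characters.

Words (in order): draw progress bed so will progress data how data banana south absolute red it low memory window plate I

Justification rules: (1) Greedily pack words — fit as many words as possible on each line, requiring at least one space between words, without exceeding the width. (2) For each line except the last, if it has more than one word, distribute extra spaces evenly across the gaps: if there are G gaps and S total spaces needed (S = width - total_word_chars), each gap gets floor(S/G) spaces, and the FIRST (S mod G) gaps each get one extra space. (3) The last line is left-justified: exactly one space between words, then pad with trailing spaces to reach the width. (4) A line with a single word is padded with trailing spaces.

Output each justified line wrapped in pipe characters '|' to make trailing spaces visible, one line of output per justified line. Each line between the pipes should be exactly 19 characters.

Line 1: ['draw', 'progress', 'bed'] (min_width=17, slack=2)
Line 2: ['so', 'will', 'progress'] (min_width=16, slack=3)
Line 3: ['data', 'how', 'data'] (min_width=13, slack=6)
Line 4: ['banana', 'south'] (min_width=12, slack=7)
Line 5: ['absolute', 'red', 'it', 'low'] (min_width=19, slack=0)
Line 6: ['memory', 'window', 'plate'] (min_width=19, slack=0)
Line 7: ['I'] (min_width=1, slack=18)

Answer: |draw  progress  bed|
|so   will  progress|
|data    how    data|
|banana        south|
|absolute red it low|
|memory window plate|
|I                  |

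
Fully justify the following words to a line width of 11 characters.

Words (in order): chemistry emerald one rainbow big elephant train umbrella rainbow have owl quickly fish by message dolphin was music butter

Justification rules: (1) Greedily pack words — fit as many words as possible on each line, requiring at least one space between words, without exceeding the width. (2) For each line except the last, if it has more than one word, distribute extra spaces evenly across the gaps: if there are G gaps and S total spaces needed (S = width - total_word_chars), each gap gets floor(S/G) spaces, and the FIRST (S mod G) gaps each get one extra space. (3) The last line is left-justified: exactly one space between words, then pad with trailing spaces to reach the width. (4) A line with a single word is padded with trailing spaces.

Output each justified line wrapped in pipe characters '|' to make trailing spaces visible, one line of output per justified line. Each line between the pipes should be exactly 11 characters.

Line 1: ['chemistry'] (min_width=9, slack=2)
Line 2: ['emerald', 'one'] (min_width=11, slack=0)
Line 3: ['rainbow', 'big'] (min_width=11, slack=0)
Line 4: ['elephant'] (min_width=8, slack=3)
Line 5: ['train'] (min_width=5, slack=6)
Line 6: ['umbrella'] (min_width=8, slack=3)
Line 7: ['rainbow'] (min_width=7, slack=4)
Line 8: ['have', 'owl'] (min_width=8, slack=3)
Line 9: ['quickly'] (min_width=7, slack=4)
Line 10: ['fish', 'by'] (min_width=7, slack=4)
Line 11: ['message'] (min_width=7, slack=4)
Line 12: ['dolphin', 'was'] (min_width=11, slack=0)
Line 13: ['music'] (min_width=5, slack=6)
Line 14: ['butter'] (min_width=6, slack=5)

Answer: |chemistry  |
|emerald one|
|rainbow big|
|elephant   |
|train      |
|umbrella   |
|rainbow    |
|have    owl|
|quickly    |
|fish     by|
|message    |
|dolphin was|
|music      |
|butter     |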